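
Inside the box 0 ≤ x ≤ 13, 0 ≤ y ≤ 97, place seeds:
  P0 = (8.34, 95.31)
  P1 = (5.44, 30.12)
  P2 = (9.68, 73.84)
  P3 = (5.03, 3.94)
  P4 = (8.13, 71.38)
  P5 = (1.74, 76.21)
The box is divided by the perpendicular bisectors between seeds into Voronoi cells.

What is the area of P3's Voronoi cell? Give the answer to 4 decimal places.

1. box [0,13]×[0,97]: [(0, 0) (13, 0) (13, 97) (0, 97)]
2. ⊥bis P3·P0 via (6.685,49.625): [(0, 49.8672) (0, 0) (13, 0) (13, 49.3962)]  |A|=645.2121
3. ⊥bis P3·P1 via (5.235,17.03): [(0, 17.112) (0, 0) (13, 0) (13, 16.9084)]  |A|=221.1325
4. ⊥bis P3·P2 via (7.355,38.89): [(0, 17.112) (0, 0) (13, 0) (13, 16.9084)]  |A|=221.1325
5. ⊥bis P3·P4 via (6.58,37.66): [(0, 17.112) (0, 0) (13, 0) (13, 16.9084)]  |A|=221.1325
6. ⊥bis P3·P5 via (3.385,40.075): [(0, 17.112) (0, 0) (13, 0) (13, 16.9084)]  |A|=221.1325
7. canonical 4-gon: [(0, 17.112) (0, 0) (13, 0) (13, 16.9084)]
8. shoelace: 221.1325

Area of P3's cell: 221.1325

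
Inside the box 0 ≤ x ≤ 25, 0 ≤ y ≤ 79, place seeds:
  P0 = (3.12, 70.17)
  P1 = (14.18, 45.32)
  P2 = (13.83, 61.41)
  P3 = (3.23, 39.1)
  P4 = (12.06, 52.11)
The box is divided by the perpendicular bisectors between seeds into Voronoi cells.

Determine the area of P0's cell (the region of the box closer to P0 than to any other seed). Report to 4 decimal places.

1. box [0,25]×[0,79]: [(0, 0) (25, 0) (25, 79) (0, 79)]
2. ⊥bis P0·P1 via (8.65,57.745): [(0, 53.8951) (25, 65.0219) (25, 79) (0, 79)]  |A|=488.537
3. ⊥bis P0·P2 via (8.475,65.79): [(0, 55.4284) (19.2798, 79) (0, 79)]  |A|=227.2277
4. ⊥bis P0·P3 via (3.175,54.635): [(0, 55.4284) (19.2798, 79) (0, 79)]  |A|=227.2277
5. ⊥bis P0·P4 via (7.59,61.14): [(0, 57.3828) (2.6861, 58.7125) (19.2798, 79) (0, 79)]  |A|=224.6028
6. canonical 4-gon: [(0, 57.3828) (2.6861, 58.7125) (19.2798, 79) (0, 79)]
7. shoelace: 224.6028

Area of P0's cell: 224.6028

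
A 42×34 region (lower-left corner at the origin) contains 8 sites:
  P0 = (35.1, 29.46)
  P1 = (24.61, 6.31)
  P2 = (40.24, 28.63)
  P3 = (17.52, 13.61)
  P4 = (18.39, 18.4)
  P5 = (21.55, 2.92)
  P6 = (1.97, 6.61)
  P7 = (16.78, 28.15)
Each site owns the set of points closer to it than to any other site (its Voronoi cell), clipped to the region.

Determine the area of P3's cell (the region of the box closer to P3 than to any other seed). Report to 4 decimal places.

1. box [0,42]×[0,34]: [(0, 0) (42, 0) (42, 34) (0, 34)]
2. ⊥bis P3·P0 via (26.31,21.535): [(0, 0) (42, 0) (42, 4.1325) (15.0716, 34) (0, 34)]  |A|=1025.8582
3. ⊥bis P3·P1 via (21.065,9.96): [(0, 0) (10.81, 0) (29.4252, 18.0797) (15.0716, 34) (0, 34)]  |A|=717.9223
4. ⊥bis P3·P2 via (28.88,21.12): [(0, 0) (10.81, 0) (29.4252, 18.0797) (15.0716, 34) (0, 34)]  |A|=717.9223
5. ⊥bis P3·P4 via (17.955,16.005): [(0, 19.2661) (0, 0) (10.81, 0) (25.8185, 14.5768)]  |A|=327.4988
6. ⊥bis P3·P5 via (19.535,8.265): [(0, 19.2661) (0, 0.9005) (19.1833, 8.1324) (25.8185, 14.5768)]  |A|=274.9055
7. ⊥bis P3·P6 via (9.745,10.11): [(6.124, 18.1539) (11.8754, 5.3774) (19.1833, 8.1324) (25.8185, 14.5768)]  |A|=129.9334
8. ⊥bis P3·P7 via (17.15,20.88): [(6.124, 18.1539) (11.8754, 5.3774) (19.1833, 8.1324) (25.8185, 14.5768)]  |A|=129.9334
9. canonical 4-gon: [(6.124, 18.1539) (11.8754, 5.3774) (19.1833, 8.1324) (25.8185, 14.5768)]
10. shoelace: 129.9334

Area of P3's cell: 129.9334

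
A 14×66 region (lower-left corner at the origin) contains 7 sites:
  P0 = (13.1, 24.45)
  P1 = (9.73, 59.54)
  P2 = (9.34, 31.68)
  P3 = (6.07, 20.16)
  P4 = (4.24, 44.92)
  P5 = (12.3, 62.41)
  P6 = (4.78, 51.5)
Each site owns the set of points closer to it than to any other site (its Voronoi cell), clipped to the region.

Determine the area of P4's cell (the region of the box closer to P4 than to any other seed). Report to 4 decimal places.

Area of P4's cell: 134.7467

1. box [0,14]×[0,66]: [(0, 0) (14, 0) (14, 66) (0, 66)]
2. ⊥bis P4·P0 via (8.67,34.685): [(0, 30.9324) (14, 36.992) (14, 66) (0, 66)]  |A|=448.5295
3. ⊥bis P4·P1 via (6.985,52.23): [(0, 54.853) (0, 30.9324) (14, 36.992) (14, 49.5958)]  |A|=255.6707
4. ⊥bis P4·P2 via (6.79,38.3): [(0, 54.853) (0, 35.6845) (14, 41.0773) (14, 49.5958)]  |A|=193.8087
5. ⊥bis P4·P3 via (5.155,32.54): [(0, 54.853) (0, 35.6845) (14, 41.0773) (14, 49.5958)]  |A|=193.8087
6. ⊥bis P4·P5 via (8.27,53.665): [(0, 54.853) (0, 35.6845) (14, 41.0773) (14, 49.5958)]  |A|=193.8087
7. ⊥bis P4·P6 via (4.51,48.21): [(0, 48.5801) (0, 35.6845) (14, 41.0773) (14, 47.4312)]  |A|=134.7467
8. canonical 4-gon: [(0, 48.5801) (0, 35.6845) (14, 41.0773) (14, 47.4312)]
9. shoelace: 134.7467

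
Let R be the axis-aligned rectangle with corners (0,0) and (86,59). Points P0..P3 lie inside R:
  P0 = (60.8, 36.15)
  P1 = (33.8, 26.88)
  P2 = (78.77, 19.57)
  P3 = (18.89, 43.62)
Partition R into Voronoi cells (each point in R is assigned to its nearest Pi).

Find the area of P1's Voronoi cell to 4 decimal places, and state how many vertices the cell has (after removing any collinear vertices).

Area of P1's cell: 1627.2154 (5 vertices)

1. box [0,86]×[0,59]: [(0, 0) (86, 0) (86, 59) (0, 59)]
2. ⊥bis P1·P0 via (47.3,31.515): [(0, 0) (58.1202, 0) (37.8635, 59) (0, 59)]  |A|=2831.5172
3. ⊥bis P1·P2 via (56.285,23.225): [(0, 0) (52.5097, 0) (54.3125, 11.0903) (37.8635, 59) (0, 59)]  |A|=2800.4064
4. ⊥bis P1·P3 via (26.345,35.25): [(0, 11.785) (0, 0) (52.5097, 0) (54.3125, 11.0903) (41.4106, 48.6686)]  |A|=1627.2154
5. canonical 5-gon: [(0, 11.785) (0, 0) (52.5097, 0) (54.3125, 11.0903) (41.4106, 48.6686)]
6. shoelace: 1627.2154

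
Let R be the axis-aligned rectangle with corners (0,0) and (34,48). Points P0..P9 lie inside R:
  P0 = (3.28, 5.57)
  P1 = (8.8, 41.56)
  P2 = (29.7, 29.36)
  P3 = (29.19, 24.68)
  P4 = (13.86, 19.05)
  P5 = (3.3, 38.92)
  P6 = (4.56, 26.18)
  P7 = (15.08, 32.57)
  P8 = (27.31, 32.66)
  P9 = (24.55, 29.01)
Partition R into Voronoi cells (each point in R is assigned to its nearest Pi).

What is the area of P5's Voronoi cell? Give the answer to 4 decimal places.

Area of P5's cell: 90.7869

1. box [0,34]×[0,48]: [(0, 0) (34, 0) (34, 48) (0, 48)]
2. ⊥bis P5·P0 via (3.29,22.245): [(0, 22.247) (34, 22.2266) (34, 48) (0, 48)]  |A|=875.9495
3. ⊥bis P5·P1 via (6.05,40.24): [(0, 22.247) (14.6909, 22.2382) (2.3252, 48) (0, 48)]  |A|=219.118
4. ⊥bis P5·P2 via (16.5,34.14): [(0, 22.247) (12.1906, 22.2397) (13.2655, 25.2078) (2.3252, 48) (0, 48)]  |A|=215.4067
5. ⊥bis P5·P3 via (16.245,31.8): [(0, 22.247) (10.987, 22.2404) (12.9643, 25.8353) (2.3252, 48) (0, 48)]  |A|=212.4584
6. ⊥bis P5·P4 via (8.58,28.985): [(0, 24.4251) (10.8686, 30.2013) (2.3252, 48) (0, 48)]  |A|=148.8056
7. ⊥bis P5·P6 via (3.93,32.55): [(0, 32.1613) (9.4778, 33.0987) (2.3252, 48) (0, 48)]  |A|=92.3824
8. ⊥bis P5·P7 via (9.19,35.745): [(0, 32.1613) (7.667, 32.9196) (8.6703, 34.781) (2.3252, 48) (0, 48)]  |A|=90.7869
9. ⊥bis P5·P8 via (15.305,35.79): [(0, 32.1613) (7.667, 32.9196) (8.6703, 34.781) (2.3252, 48) (0, 48)]  |A|=90.7869
10. ⊥bis P5·P9 via (13.925,33.965): [(0, 32.1613) (7.667, 32.9196) (8.6703, 34.781) (2.3252, 48) (0, 48)]  |A|=90.7869
11. canonical 5-gon: [(0, 32.1613) (7.667, 32.9196) (8.6703, 34.781) (2.3252, 48) (0, 48)]
12. shoelace: 90.7869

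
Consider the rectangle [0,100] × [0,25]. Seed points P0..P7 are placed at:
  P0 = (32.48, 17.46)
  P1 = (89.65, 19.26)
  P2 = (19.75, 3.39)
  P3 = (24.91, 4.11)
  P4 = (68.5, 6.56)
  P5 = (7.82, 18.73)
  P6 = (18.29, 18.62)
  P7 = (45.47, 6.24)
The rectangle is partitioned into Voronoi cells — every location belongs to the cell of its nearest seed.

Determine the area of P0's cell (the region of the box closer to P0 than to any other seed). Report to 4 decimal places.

Area of P0's cell: 280.0892

1. box [0,100]×[0,25]: [(0, 0) (100, 0) (100, 25) (0, 25)]
2. ⊥bis P0·P1 via (61.065,18.36): [(0, 0) (61.6431, 0) (60.8559, 25) (0, 25)]  |A|=1531.2376
3. ⊥bis P0·P2 via (26.115,10.425): [(37.6374, 0) (61.6431, 0) (60.8559, 25) (10.0058, 25)]  |A|=935.6981
4. ⊥bis P0·P3 via (28.695,10.785): [(20.7171, 15.3088) (47.7148, 0) (61.6431, 0) (60.8559, 25) (10.0058, 25)]  |A|=858.5617
5. ⊥bis P0·P4 via (50.49,12.01): [(20.7171, 15.3088) (46.9815, 0.4158) (54.4209, 25) (10.0058, 25)]  |A|=593.4597
6. ⊥bis P0·P5 via (20.15,18.095): [(20.0381, 15.9231) (20.7171, 15.3088) (46.9815, 0.4158) (54.4209, 25) (20.5056, 25)]  |A|=545.8068
7. ⊥bis P0·P6 via (25.385,18.04): [(24.9648, 12.9002) (46.9815, 0.4158) (54.4209, 25) (25.954, 25)]  |A|=489.2916
8. ⊥bis P0·P7 via (38.975,11.85): [(24.9648, 12.9002) (34.9779, 7.2223) (50.3332, 25) (25.954, 25)]  |A|=280.0892
9. canonical 4-gon: [(24.9648, 12.9002) (34.9779, 7.2223) (50.3332, 25) (25.954, 25)]
10. shoelace: 280.0892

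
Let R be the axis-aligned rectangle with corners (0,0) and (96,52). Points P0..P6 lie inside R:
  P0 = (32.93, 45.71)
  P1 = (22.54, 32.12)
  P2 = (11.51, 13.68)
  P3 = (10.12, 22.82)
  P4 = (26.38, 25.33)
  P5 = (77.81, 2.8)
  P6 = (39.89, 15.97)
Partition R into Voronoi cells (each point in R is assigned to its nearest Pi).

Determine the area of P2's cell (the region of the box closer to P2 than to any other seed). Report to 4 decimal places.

1. box [0,96]×[0,52]: [(0, 0) (96, 0) (96, 52) (0, 52)]
2. ⊥bis P2·P0 via (22.22,29.695): [(0, 44.5546) (0, 0) (66.6239, 0)]  |A|=1484.1993
3. ⊥bis P2·P1 via (17.025,22.9): [(0, 33.0836) (0, 0) (55.3093, 0)]  |A|=914.9159
4. ⊥bis P2·P3 via (10.815,18.25): [(21.9642, 19.9456) (0, 16.6053) (0, 0) (55.3093, 0)]  |A|=733.9488
5. ⊥bis P2·P4 via (18.945,19.505): [(18.958, 19.4884) (0, 16.6053) (0, 0) (34.2263, 0)]  |A|=490.9093
6. ⊥bis P2·P5 via (44.66,8.24): [(18.958, 19.4884) (0, 16.6053) (0, 0) (34.2263, 0)]  |A|=490.9093
7. ⊥bis P2·P6 via (25.7,14.825): [(26.0546, 10.4303) (18.958, 19.4884) (0, 16.6053) (0, 0) (26.8962, 0)]  |A|=452.6817
8. canonical 5-gon: [(26.0546, 10.4303) (18.958, 19.4884) (0, 16.6053) (0, 0) (26.8962, 0)]
9. shoelace: 452.6817

Area of P2's cell: 452.6817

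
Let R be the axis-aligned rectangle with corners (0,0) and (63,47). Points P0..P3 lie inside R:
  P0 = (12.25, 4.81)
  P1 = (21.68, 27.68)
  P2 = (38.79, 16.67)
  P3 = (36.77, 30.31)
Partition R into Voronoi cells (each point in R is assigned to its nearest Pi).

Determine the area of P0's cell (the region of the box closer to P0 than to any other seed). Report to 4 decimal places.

Area of P0's cell: 483.5220

1. box [0,63]×[0,47]: [(0, 0) (63, 0) (63, 47) (0, 47)]
2. ⊥bis P0·P1 via (16.965,16.245): [(0, 23.2402) (0, 0) (56.363, 0)]  |A|=654.9434
3. ⊥bis P0·P2 via (25.52,10.74): [(24.4367, 13.1642) (0, 23.2402) (0, 0) (30.3194, 0)]  |A|=483.522
4. ⊥bis P0·P3 via (24.51,17.56): [(24.4367, 13.1642) (0, 23.2402) (0, 0) (30.3194, 0)]  |A|=483.522
5. canonical 4-gon: [(24.4367, 13.1642) (0, 23.2402) (0, 0) (30.3194, 0)]
6. shoelace: 483.522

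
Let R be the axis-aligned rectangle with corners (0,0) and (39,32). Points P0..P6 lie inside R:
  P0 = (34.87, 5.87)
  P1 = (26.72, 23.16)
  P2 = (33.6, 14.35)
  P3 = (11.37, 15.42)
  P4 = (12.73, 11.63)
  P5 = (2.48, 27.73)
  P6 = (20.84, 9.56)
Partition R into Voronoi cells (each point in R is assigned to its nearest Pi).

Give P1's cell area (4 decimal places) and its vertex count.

Area of P1's cell: 286.5071 (6 vertices)

1. box [0,39]×[0,32]: [(0, 0) (39, 0) (39, 32) (0, 32)]
2. ⊥bis P1·P0 via (30.795,14.515): [(0, 0) (0.0018, 0) (39, 18.3826) (39, 32) (0, 32)]  |A|=889.5562
3. ⊥bis P1·P2 via (30.16,18.755): [(0, 0) (0.0018, 0) (15.4962, 7.3036) (39, 25.6584) (39, 32) (0, 32)]  |A|=804.0514
4. ⊥bis P1·P3 via (19.045,19.29): [(22.3788, 12.6784) (39, 25.6584) (39, 32) (12.6362, 32)]  |A|=307.3977
5. ⊥bis P1·P4 via (19.725,17.395): [(20.4348, 16.5338) (23.1292, 13.2645) (39, 25.6584) (39, 32) (12.6362, 32)]  |A|=305.3815
6. ⊥bis P1·P5 via (14.6,25.445): [(14.9651, 27.3813) (20.4348, 16.5338) (23.1292, 13.2645) (39, 25.6584) (39, 32) (15.8358, 32)]  |A|=297.9925
7. ⊥bis P1·P6 via (23.78,16.36): [(14.9651, 27.3813) (19.6142, 18.1611) (25.9125, 15.438) (39, 25.6584) (39, 32) (15.8358, 32)]  |A|=286.5071
8. canonical 6-gon: [(14.9651, 27.3813) (19.6142, 18.1611) (25.9125, 15.438) (39, 25.6584) (39, 32) (15.8358, 32)]
9. shoelace: 286.5071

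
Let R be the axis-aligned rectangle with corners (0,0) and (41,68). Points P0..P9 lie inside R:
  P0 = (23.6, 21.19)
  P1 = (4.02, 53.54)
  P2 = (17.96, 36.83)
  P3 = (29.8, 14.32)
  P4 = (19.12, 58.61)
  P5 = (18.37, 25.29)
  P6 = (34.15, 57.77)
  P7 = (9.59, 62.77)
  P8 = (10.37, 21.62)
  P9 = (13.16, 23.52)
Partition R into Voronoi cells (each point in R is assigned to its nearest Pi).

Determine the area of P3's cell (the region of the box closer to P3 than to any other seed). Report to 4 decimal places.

1. box [0,41]×[0,68]: [(0, 0) (41, 0) (41, 68) (0, 68)]
2. ⊥bis P3·P0 via (26.7,17.755): [(7.0263, 0) (41, 0) (41, 30.6604)]  |A|=520.8232
3. ⊥bis P3·P1 via (16.91,33.93): [(7.0263, 0) (41, 0) (41, 30.6604)]  |A|=520.8232
4. ⊥bis P3·P2 via (23.88,25.575): [(7.0263, 0) (41, 0) (41, 30.6604)]  |A|=520.8232
5. ⊥bis P3·P4 via (24.46,36.465): [(7.0263, 0) (41, 0) (41, 30.6604)]  |A|=520.8232
6. ⊥bis P3·P5 via (24.085,19.805): [(7.0263, 0) (41, 0) (41, 30.6604)]  |A|=520.8232
7. ⊥bis P3·P6 via (31.975,36.045): [(7.0263, 0) (41, 0) (41, 30.6604)]  |A|=520.8232
8. ⊥bis P3·P7 via (19.695,38.545): [(7.0263, 0) (41, 0) (41, 30.6604)]  |A|=520.8232
9. ⊥bis P3·P8 via (20.085,17.97): [(16.5692, 8.6122) (13.3335, 0) (41, 0) (41, 30.6604)]  |A|=493.6636
10. ⊥bis P3·P9 via (21.48,18.92): [(16.5692, 8.6122) (13.3335, 0) (41, 0) (41, 30.6604)]  |A|=493.6636
11. canonical 4-gon: [(16.5692, 8.6122) (13.3335, 0) (41, 0) (41, 30.6604)]
12. shoelace: 493.6636

Area of P3's cell: 493.6636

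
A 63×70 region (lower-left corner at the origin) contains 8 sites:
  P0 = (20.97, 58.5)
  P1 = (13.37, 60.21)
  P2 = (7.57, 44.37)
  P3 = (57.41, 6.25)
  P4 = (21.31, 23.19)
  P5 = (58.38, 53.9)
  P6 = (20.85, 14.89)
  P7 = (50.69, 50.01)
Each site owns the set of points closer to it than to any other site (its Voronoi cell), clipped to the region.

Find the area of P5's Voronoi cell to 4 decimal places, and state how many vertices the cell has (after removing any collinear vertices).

1. box [0,63]×[0,70]: [(0, 0) (63, 0) (63, 70) (0, 70)]
2. ⊥bis P5·P0 via (39.675,56.2): [(32.7645, 0) (63, 0) (63, 70) (41.3719, 70)]  |A|=1815.2253
3. ⊥bis P5·P1 via (35.875,57.055): [(32.7645, 0) (63, 0) (63, 70) (41.3719, 70)]  |A|=1815.2253
4. ⊥bis P5·P2 via (32.975,49.135): [(36.4972, 30.3561) (42.1908, 0) (63, 0) (63, 70) (41.3719, 70)]  |A|=1672.1525
5. ⊥bis P5·P3 via (57.895,30.075): [(36.5161, 30.5102) (63, 29.9711) (63, 70) (41.3719, 70)]  |A|=957.1054
6. ⊥bis P5·P4 via (39.845,38.545): [(37.8067, 41.0055) (46.6726, 30.3035) (63, 29.9711) (63, 70) (41.3719, 70)]  |A|=903.6747
7. ⊥bis P5·P6 via (39.615,34.395): [(37.8067, 41.0055) (46.6726, 30.3035) (63, 29.9711) (63, 70) (41.3719, 70)]  |A|=903.6747
8. ⊥bis P5·P7 via (54.535,51.955): [(63, 35.2208) (63, 70) (45.4069, 70)]  |A|=305.9365
9. canonical 3-gon: [(63, 35.2208) (63, 70) (45.4069, 70)]
10. shoelace: 305.9365

Area of P5's cell: 305.9365 (3 vertices)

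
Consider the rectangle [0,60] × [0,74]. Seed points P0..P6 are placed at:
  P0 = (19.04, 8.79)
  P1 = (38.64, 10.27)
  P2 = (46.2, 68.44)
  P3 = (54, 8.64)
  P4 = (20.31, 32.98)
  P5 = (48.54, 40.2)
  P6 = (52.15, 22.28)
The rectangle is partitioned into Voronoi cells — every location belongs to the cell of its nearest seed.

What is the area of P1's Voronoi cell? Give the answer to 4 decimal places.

Area of P1's cell: 387.1606

1. box [0,60]×[0,74]: [(0, 0) (60, 0) (60, 74) (0, 74)]
2. ⊥bis P1·P0 via (28.84,9.53): [(29.5596, 0) (60, 0) (60, 74) (23.9719, 74)]  |A|=2459.3356
3. ⊥bis P1·P2 via (42.42,39.355): [(26.431, 41.433) (29.5596, 0) (60, 0) (60, 37.0702)]  |A|=1252.8236
4. ⊥bis P1·P3 via (46.32,9.455): [(49.3968, 38.4483) (26.431, 41.433) (29.5596, 0) (45.3166, 0)]  |A|=774.0163
5. ⊥bis P1·P4 via (29.475,21.625): [(49.3104, 37.6348) (28.0156, 20.4471) (29.5596, 0) (45.3166, 0)]  |A|=527.4837
6. ⊥bis P1·P5 via (43.59,25.235): [(47.8452, 23.8275) (36.7505, 27.4973) (28.0156, 20.4471) (29.5596, 0) (45.3166, 0)]  |A|=448.201
7. ⊥bis P1·P6 via (45.395,16.275): [(46.8679, 14.6181) (35.9751, 26.8714) (28.0156, 20.4471) (29.5596, 0) (45.3166, 0)]  |A|=387.1606
8. canonical 5-gon: [(46.8679, 14.6181) (35.9751, 26.8714) (28.0156, 20.4471) (29.5596, 0) (45.3166, 0)]
9. shoelace: 387.1606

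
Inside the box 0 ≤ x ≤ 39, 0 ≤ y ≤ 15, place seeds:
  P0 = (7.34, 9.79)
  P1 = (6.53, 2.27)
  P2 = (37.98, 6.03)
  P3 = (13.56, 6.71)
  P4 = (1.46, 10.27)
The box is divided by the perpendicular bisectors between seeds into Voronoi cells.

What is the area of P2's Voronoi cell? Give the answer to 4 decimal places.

1. box [0,39]×[0,15]: [(0, 0) (39, 0) (39, 15) (0, 15)]
2. ⊥bis P2·P0 via (22.66,7.91): [(21.6893, 0) (39, 0) (39, 15) (23.5301, 15)]  |A|=245.8547
3. ⊥bis P2·P1 via (22.255,4.15): [(22.2272, 4.3828) (22.7512, 0) (39, 0) (39, 15) (23.5301, 15)]  |A|=243.5278
4. ⊥bis P2·P3 via (25.77,6.37): [(25.5926, 0) (39, 0) (39, 15) (26.0103, 15)]  |A|=197.978
5. ⊥bis P2·P4 via (19.72,8.15): [(25.5926, 0) (39, 0) (39, 15) (26.0103, 15)]  |A|=197.978
6. canonical 4-gon: [(25.5926, 0) (39, 0) (39, 15) (26.0103, 15)]
7. shoelace: 197.978

Area of P2's cell: 197.9780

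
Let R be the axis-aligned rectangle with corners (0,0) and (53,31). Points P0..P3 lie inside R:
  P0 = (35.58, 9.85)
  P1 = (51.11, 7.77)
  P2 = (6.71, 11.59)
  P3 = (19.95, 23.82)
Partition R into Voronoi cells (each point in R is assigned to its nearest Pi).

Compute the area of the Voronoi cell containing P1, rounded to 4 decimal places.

Area of P1's cell: 271.5284

1. box [0,53]×[0,31]: [(0, 0) (53, 0) (53, 31) (0, 31)]
2. ⊥bis P1·P0 via (43.345,8.81): [(42.165, 0) (53, 0) (53, 31) (46.317, 31)]  |A|=271.5284
3. ⊥bis P1·P2 via (28.91,9.68): [(42.165, 0) (53, 0) (53, 31) (46.317, 31)]  |A|=271.5284
4. ⊥bis P1·P3 via (35.53,15.795): [(42.165, 0) (53, 0) (53, 31) (46.317, 31)]  |A|=271.5284
5. canonical 4-gon: [(42.165, 0) (53, 0) (53, 31) (46.317, 31)]
6. shoelace: 271.5284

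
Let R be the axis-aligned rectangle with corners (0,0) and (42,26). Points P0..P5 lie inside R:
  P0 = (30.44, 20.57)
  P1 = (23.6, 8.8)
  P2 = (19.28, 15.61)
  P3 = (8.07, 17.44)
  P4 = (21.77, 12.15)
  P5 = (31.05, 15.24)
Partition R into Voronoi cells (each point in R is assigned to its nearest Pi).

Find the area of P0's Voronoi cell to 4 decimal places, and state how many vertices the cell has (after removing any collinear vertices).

Area of P0's cell: 147.2295 (4 vertices)

1. box [0,42]×[0,26]: [(0, 0) (42, 0) (42, 26) (0, 26)]
2. ⊥bis P0·P1 via (27.02,14.685): [(42, 5.9795) (42, 26) (7.5496, 26)]  |A|=344.8564
3. ⊥bis P0·P2 via (24.86,18.09): [(26.1481, 15.1917) (42, 5.9795) (42, 26) (21.3444, 26)]  |A|=270.3067
4. ⊥bis P0·P3 via (19.255,19.005): [(26.1481, 15.1917) (42, 5.9795) (42, 26) (21.3444, 26)]  |A|=270.3067
5. ⊥bis P0·P4 via (26.105,16.36): [(25.2271, 17.2639) (28.6538, 13.7356) (42, 5.9795) (42, 26) (21.3444, 26)]  |A|=268.3811
6. ⊥bis P0·P5 via (30.745,17.905): [(25.2231, 17.273) (42, 19.1931) (42, 26) (21.3444, 26)]  |A|=147.2295
7. canonical 4-gon: [(25.2231, 17.273) (42, 19.1931) (42, 26) (21.3444, 26)]
8. shoelace: 147.2295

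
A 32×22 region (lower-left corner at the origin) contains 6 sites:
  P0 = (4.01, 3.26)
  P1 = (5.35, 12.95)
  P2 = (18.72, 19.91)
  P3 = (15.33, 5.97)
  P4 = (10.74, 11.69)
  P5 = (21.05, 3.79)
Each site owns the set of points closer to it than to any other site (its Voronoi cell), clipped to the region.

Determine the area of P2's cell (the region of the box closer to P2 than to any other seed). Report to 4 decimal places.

Area of P2's cell: 174.7592

1. box [0,32]×[0,22]: [(0, 0) (32, 0) (32, 22) (0, 22)]
2. ⊥bis P2·P0 via (11.365,11.585): [(0, 21.6258) (24.4779, 0) (32, 0) (32, 22) (0, 22)]  |A|=439.3234
3. ⊥bis P2·P1 via (12.035,16.43): [(17.2755, 6.3632) (24.4779, 0) (32, 0) (32, 22) (9.1354, 22)]  |A|=364.6667
4. ⊥bis P2·P3 via (17.025,12.94): [(13.3918, 13.8235) (32, 9.2983) (32, 22) (9.1354, 22)]  |A|=211.6533
5. ⊥bis P2·P4 via (14.73,15.8): [(9.9445, 20.4458) (17.8936, 12.7288) (32, 9.2983) (32, 22) (9.1354, 22)]  |A|=198.6345
6. ⊥bis P2·P5 via (19.885,11.85): [(9.9445, 20.4458) (17.8936, 12.7288) (20.9024, 11.9971) (32, 13.6011) (32, 22) (9.1354, 22)]  |A|=174.7592
7. canonical 6-gon: [(9.9445, 20.4458) (17.8936, 12.7288) (20.9024, 11.9971) (32, 13.6011) (32, 22) (9.1354, 22)]
8. shoelace: 174.7592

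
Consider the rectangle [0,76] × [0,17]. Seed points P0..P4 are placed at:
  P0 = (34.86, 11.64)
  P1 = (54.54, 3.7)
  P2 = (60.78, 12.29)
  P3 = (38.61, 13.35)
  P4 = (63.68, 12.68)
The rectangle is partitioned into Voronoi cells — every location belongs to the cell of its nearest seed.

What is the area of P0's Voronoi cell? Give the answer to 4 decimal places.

1. box [0,76]×[0,17]: [(0, 0) (76, 0) (76, 17) (0, 17)]
2. ⊥bis P0·P1 via (44.7,7.67): [(0, 0) (41.6055, 0) (48.4642, 17) (0, 17)]  |A|=765.5928
3. ⊥bis P0·P2 via (47.82,11.965): [(0, 0) (41.6055, 0) (47.7388, 15.202) (47.6937, 17) (0, 17)]  |A|=764.9001
4. ⊥bis P0·P3 via (36.735,12.495): [(0, 0) (41.6055, 0) (41.9938, 0.9625) (34.6807, 17) (0, 17)]  |A|=655.0661
5. ⊥bis P0·P4 via (49.27,12.16): [(0, 0) (41.6055, 0) (41.9938, 0.9625) (34.6807, 17) (0, 17)]  |A|=655.0661
6. canonical 5-gon: [(0, 0) (41.6055, 0) (41.9938, 0.9625) (34.6807, 17) (0, 17)]
7. shoelace: 655.0661

Area of P0's cell: 655.0661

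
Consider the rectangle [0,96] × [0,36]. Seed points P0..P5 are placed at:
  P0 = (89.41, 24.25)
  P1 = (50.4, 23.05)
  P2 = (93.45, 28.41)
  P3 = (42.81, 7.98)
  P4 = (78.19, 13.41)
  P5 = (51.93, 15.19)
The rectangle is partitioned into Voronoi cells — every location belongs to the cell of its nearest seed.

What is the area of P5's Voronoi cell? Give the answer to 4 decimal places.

1. box [0,96]×[0,36]: [(0, 0) (96, 0) (96, 36) (0, 36)]
2. ⊥bis P5·P0 via (70.67,19.72): [(0, 0) (75.4369, 0) (66.7347, 36) (0, 36)]  |A|=2559.0879
3. ⊥bis P5·P1 via (51.165,19.12): [(0, 9.1604) (0, 0) (75.4369, 0) (69.932, 22.7731)]  |A|=1179.2689
4. ⊥bis P5·P2 via (72.69,21.8): [(0, 9.1604) (0, 0) (75.4369, 0) (69.932, 22.7731)]  |A|=1179.2689
5. ⊥bis P5·P3 via (47.37,11.585): [(42.7136, 17.4749) (56.5288, 0) (75.4369, 0) (69.932, 22.7731)]  |A|=489.7151
6. ⊥bis P5·P4 via (65.06,14.3): [(65.5769, 21.9254) (42.7136, 17.4749) (56.5288, 0) (64.0907, 0)]  |A|=313.4074
7. canonical 4-gon: [(65.5769, 21.9254) (42.7136, 17.4749) (56.5288, 0) (64.0907, 0)]
8. shoelace: 313.4074

Area of P5's cell: 313.4074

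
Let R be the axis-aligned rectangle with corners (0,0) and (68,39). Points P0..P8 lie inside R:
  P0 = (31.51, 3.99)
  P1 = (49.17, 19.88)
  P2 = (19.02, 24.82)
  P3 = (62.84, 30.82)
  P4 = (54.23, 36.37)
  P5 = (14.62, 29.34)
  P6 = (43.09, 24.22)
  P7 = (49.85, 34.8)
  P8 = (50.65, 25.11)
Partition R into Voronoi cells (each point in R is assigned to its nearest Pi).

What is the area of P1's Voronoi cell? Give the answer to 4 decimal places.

1. box [0,68]×[0,39]: [(0, 0) (68, 0) (68, 39) (0, 39)]
2. ⊥bis P1·P0 via (40.34,11.935): [(51.0788, 0) (68, 0) (68, 39) (15.9876, 39)]  |A|=1344.2047
3. ⊥bis P1·P2 via (34.095,22.35): [(33.6134, 19.4109) (51.0788, 0) (68, 0) (68, 39) (36.8231, 39)]  |A|=1140.1305
4. ⊥bis P1·P3 via (56.005,25.35): [(33.6134, 19.4109) (51.0788, 0) (68, 0) (68, 10.3617) (45.081, 39) (36.8231, 39)]  |A|=811.9504
5. ⊥bis P1·P4 via (51.7,28.125): [(35.8387, 32.9921) (33.6134, 19.4109) (51.0788, 0) (68, 0) (68, 10.3617) (54.4626, 27.2773)]  |A|=704.7894
6. ⊥bis P1·P5 via (31.895,24.61): [(35.8387, 32.9921) (33.6134, 19.4109) (51.0788, 0) (68, 0) (68, 10.3617) (54.4626, 27.2773)]  |A|=704.7894
7. ⊥bis P1·P6 via (46.13,22.05): [(50.6881, 28.4355) (39.5425, 12.8214) (51.0788, 0) (68, 0) (68, 10.3617) (54.4626, 27.2773)]  |A|=515.8727
8. ⊥bis P1·P7 via (49.51,27.34): [(49.8936, 27.3225) (39.5425, 12.8214) (51.0788, 0) (68, 0) (68, 10.3617) (54.598, 27.1081)]  |A|=512.9287
9. ⊥bis P1·P8 via (49.91,22.495): [(47.0295, 23.3101) (39.5425, 12.8214) (51.0788, 0) (68, 0) (68, 10.3617) (60.7432, 19.4294)]  |A|=462.4558
10. canonical 6-gon: [(47.0295, 23.3101) (39.5425, 12.8214) (51.0788, 0) (68, 0) (68, 10.3617) (60.7432, 19.4294)]
11. shoelace: 462.4558

Area of P1's cell: 462.4558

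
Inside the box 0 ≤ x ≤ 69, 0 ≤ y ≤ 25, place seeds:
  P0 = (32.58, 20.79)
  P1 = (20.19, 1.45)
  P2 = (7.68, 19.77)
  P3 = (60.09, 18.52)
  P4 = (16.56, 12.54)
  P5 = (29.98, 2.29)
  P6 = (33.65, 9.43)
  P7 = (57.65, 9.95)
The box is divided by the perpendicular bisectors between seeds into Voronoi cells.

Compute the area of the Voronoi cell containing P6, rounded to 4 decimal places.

1. box [0,69]×[0,25]: [(0, 0) (69, 0) (69, 25) (0, 25)]
2. ⊥bis P6·P0 via (33.115,15.11): [(0, 11.9909) (0, 0) (69, 0) (69, 18.49)]  |A|=1051.5913
3. ⊥bis P6·P1 via (26.92,5.44): [(21.8178, 14.0459) (30.1452, 0) (69, 0) (69, 18.49)]  |A|=709.0751
4. ⊥bis P6·P2 via (20.665,14.6): [(21.8178, 14.0459) (30.1452, 0) (69, 0) (69, 18.49)]  |A|=709.0751
5. ⊥bis P6·P3 via (46.87,13.975): [(46.0606, 16.3293) (21.8178, 14.0459) (30.1452, 0) (51.6746, 0)]  |A|=355.5436
6. ⊥bis P6·P4 via (25.105,10.985): [(46.0606, 16.3293) (25.7291, 14.4143) (24.7592, 9.0847) (30.1452, 0) (51.6746, 0)]  |A|=345.2995
7. ⊥bis P6·P5 via (31.815,5.86): [(46.0606, 16.3293) (25.7291, 14.4143) (24.8261, 9.4523) (43.2157, 0) (51.6746, 0)]  |A|=282.2323
8. ⊥bis P6·P7 via (45.65,9.69): [(45.5073, 16.2772) (25.7291, 14.4143) (24.8261, 9.4523) (43.2157, 0) (45.86, 0)]  |A|=230.2456
9. canonical 5-gon: [(45.5073, 16.2772) (25.7291, 14.4143) (24.8261, 9.4523) (43.2157, 0) (45.86, 0)]
10. shoelace: 230.2456

Area of P6's cell: 230.2456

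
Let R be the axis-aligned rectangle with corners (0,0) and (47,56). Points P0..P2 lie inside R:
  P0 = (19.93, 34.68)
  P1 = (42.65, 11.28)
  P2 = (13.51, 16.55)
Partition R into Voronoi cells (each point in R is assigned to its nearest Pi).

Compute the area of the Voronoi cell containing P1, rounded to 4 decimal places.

Area of P1's cell: 563.2232

1. box [0,47]×[0,56]: [(0, 0) (47, 0) (47, 56) (0, 56)]
2. ⊥bis P1·P0 via (31.29,22.98): [(7.6222, 0) (47, 0) (47, 38.2335)]  |A|=752.7746
3. ⊥bis P1·P2 via (28.08,13.915): [(29.3849, 21.1302) (25.5635, 0) (47, 0) (47, 38.2335)]  |A|=563.2232
4. canonical 4-gon: [(29.3849, 21.1302) (25.5635, 0) (47, 0) (47, 38.2335)]
5. shoelace: 563.2232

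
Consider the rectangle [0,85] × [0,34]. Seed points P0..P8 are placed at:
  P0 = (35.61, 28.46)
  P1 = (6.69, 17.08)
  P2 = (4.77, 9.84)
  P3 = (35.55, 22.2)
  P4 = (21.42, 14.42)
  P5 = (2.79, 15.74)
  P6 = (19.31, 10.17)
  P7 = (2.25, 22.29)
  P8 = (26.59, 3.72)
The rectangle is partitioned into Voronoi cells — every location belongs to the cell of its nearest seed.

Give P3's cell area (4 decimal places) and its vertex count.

Area of P3's cell: 1219.3313 (5 vertices)

1. box [0,85]×[0,34]: [(0, 0) (85, 0) (85, 34) (0, 34)]
2. ⊥bis P3·P0 via (35.58,25.33): [(0, 25.671) (0, 0) (85, 0) (85, 24.8563)]  |A|=2147.4123
3. ⊥bis P3·P1 via (21.12,19.64): [(20.0842, 25.4785) (24.6043, 0) (85, 0) (85, 24.8563)]  |A|=1576.1808
4. ⊥bis P3·P2 via (20.16,16.02): [(20.0842, 25.4785) (23.0303, 8.8721) (26.593, 0) (85, 0) (85, 24.8563)]  |A|=1567.3589
5. ⊥bis P3·P4 via (28.485,18.31): [(24.5616, 25.4356) (38.5665, 0) (85, 0) (85, 24.8563)]  |A|=1341.6699
6. ⊥bis P3·P5 via (19.17,18.97): [(24.5616, 25.4356) (38.5665, 0) (85, 0) (85, 24.8563)]  |A|=1341.6699
7. ⊥bis P3·P6 via (27.43,16.185): [(24.5616, 25.4356) (36.0975, 4.4843) (39.4193, 0) (85, 0) (85, 24.8563)]  |A|=1339.7579
8. ⊥bis P3·P7 via (18.9,22.245): [(24.5616, 25.4356) (36.0975, 4.4843) (39.4193, 0) (85, 0) (85, 24.8563)]  |A|=1339.7579
9. ⊥bis P3·P8 via (31.07,12.96): [(24.5616, 25.4356) (31.5621, 12.7214) (57.8, 0) (85, 0) (85, 24.8563)]  |A|=1219.3313
10. canonical 5-gon: [(24.5616, 25.4356) (31.5621, 12.7214) (57.8, 0) (85, 0) (85, 24.8563)]
11. shoelace: 1219.3313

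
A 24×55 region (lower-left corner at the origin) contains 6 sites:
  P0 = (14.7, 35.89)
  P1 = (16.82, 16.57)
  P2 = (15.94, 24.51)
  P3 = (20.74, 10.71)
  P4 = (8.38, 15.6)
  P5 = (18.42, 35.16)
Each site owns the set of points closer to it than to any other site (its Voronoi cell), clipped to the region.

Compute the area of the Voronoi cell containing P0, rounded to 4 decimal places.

Area of P0's cell: 457.1265

1. box [0,24]×[0,55]: [(0, 0) (24, 0) (24, 55) (0, 55)]
2. ⊥bis P0·P1 via (15.76,26.23): [(0, 24.5006) (24, 27.1342) (24, 55) (0, 55)]  |A|=700.3821
3. ⊥bis P0·P2 via (15.32,30.2): [(0, 28.5307) (24, 31.1458) (24, 55) (0, 55)]  |A|=603.8822
4. ⊥bis P0·P3 via (17.72,23.3): [(0, 28.5307) (24, 31.1458) (24, 55) (0, 55)]  |A|=603.8822
5. ⊥bis P0·P4 via (11.54,25.745): [(0, 29.3395) (1.9237, 28.7403) (24, 31.1458) (24, 55) (0, 55)]  |A|=603.1042
6. ⊥bis P0·P5 via (16.56,35.525): [(0, 29.3395) (1.9237, 28.7403) (15.5193, 30.2217) (20.3817, 55) (0, 55)]  |A|=457.1265
7. canonical 5-gon: [(0, 29.3395) (1.9237, 28.7403) (15.5193, 30.2217) (20.3817, 55) (0, 55)]
8. shoelace: 457.1265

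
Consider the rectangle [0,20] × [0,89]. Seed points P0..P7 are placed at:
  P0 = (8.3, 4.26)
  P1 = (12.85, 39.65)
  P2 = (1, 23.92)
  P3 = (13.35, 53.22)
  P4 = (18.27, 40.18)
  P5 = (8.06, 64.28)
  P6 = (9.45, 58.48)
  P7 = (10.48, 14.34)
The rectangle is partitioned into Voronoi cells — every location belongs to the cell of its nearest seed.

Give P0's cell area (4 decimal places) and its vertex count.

Area of P0's cell: 183.3615 (4 vertices)

1. box [0,20]×[0,89]: [(0, 0) (20, 0) (20, 89) (0, 89)]
2. ⊥bis P0·P1 via (10.575,21.955): [(0, 23.3146) (0, 0) (20, 0) (20, 20.7433)]  |A|=440.5785
3. ⊥bis P0·P2 via (4.65,14.09): [(0, 12.3634) (0, 0) (20, 0) (20, 19.7896)]  |A|=321.5304
4. ⊥bis P0·P3 via (10.825,28.74): [(0, 12.3634) (0, 0) (20, 0) (20, 19.7896)]  |A|=321.5304
5. ⊥bis P0·P4 via (13.285,22.22): [(0, 12.3634) (0, 0) (20, 0) (20, 19.7896)]  |A|=321.5304
6. ⊥bis P0·P5 via (8.18,34.27): [(0, 12.3634) (0, 0) (20, 0) (20, 19.7896)]  |A|=321.5304
7. ⊥bis P0·P6 via (8.875,31.37): [(0, 12.3634) (0, 0) (20, 0) (20, 19.7896)]  |A|=321.5304
8. ⊥bis P0·P7 via (9.39,9.3): [(0, 11.3308) (0, 0) (20, 0) (20, 7.0054)]  |A|=183.3615
9. canonical 4-gon: [(0, 11.3308) (0, 0) (20, 0) (20, 7.0054)]
10. shoelace: 183.3615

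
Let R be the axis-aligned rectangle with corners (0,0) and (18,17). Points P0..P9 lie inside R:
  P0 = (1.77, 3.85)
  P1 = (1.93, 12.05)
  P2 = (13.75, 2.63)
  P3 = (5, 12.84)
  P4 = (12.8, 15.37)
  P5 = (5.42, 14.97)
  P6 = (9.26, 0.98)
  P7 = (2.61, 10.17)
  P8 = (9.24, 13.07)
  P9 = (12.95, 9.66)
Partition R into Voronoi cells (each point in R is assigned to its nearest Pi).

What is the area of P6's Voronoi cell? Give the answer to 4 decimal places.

1. box [0,18]×[0,17]: [(0, 0) (18, 0) (18, 17) (0, 17)]
2. ⊥bis P6·P0 via (5.515,2.415): [(4.5896, 0) (18, 0) (18, 17) (11.1036, 17)]  |A|=172.6072
3. ⊥bis P6·P1 via (5.595,6.515): [(7.5929, 7.8379) (4.5896, 0) (18, 0) (18, 14.729)]  |A|=129.1974
4. ⊥bis P6·P2 via (11.505,1.805): [(8.9563, 8.7407) (7.5929, 7.8379) (4.5896, 0) (12.1683, 0)]  |A|=37.1085
5. ⊥bis P6·P3 via (7.13,6.91): [(9.3376, 7.7029) (7.2545, 6.9547) (4.5896, 0) (12.1683, 0)]  |A|=35.4358
6. ⊥bis P6·P4 via (11.03,8.175): [(9.3376, 7.7029) (7.2545, 6.9547) (4.5896, 0) (12.1683, 0)]  |A|=35.4358
7. ⊥bis P6·P5 via (7.34,7.975): [(9.3376, 7.7029) (7.2545, 6.9547) (4.5896, 0) (12.1683, 0)]  |A|=35.4358
8. ⊥bis P6·P7 via (5.935,5.575): [(9.3376, 7.7029) (8.4205, 7.3735) (7.0292, 6.3668) (4.5896, 0) (12.1683, 0)]  |A|=35.1402
9. ⊥bis P6·P8 via (9.25,7.025): [(9.5865, 7.0256) (7.9358, 7.0228) (7.0292, 6.3668) (4.5896, 0) (12.1683, 0)]  |A|=34.4998
10. ⊥bis P6·P9 via (11.105,5.32): [(10.0482, 5.7693) (7.6263, 6.7988) (7.0292, 6.3668) (4.5896, 0) (12.1683, 0)]  |A|=33.0317
11. canonical 5-gon: [(10.0482, 5.7693) (7.6263, 6.7988) (7.0292, 6.3668) (4.5896, 0) (12.1683, 0)]
12. shoelace: 33.0317

Area of P6's cell: 33.0317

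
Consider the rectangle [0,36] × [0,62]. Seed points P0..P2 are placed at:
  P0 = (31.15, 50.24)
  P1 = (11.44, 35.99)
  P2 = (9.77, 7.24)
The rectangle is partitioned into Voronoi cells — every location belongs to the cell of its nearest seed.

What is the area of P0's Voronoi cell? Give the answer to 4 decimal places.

1. box [0,36]×[0,62]: [(0, 0) (36, 0) (36, 62) (0, 62)]
2. ⊥bis P0·P1 via (21.295,43.115): [(36, 22.7757) (36, 62) (7.6415, 62)]  |A|=556.1724
3. ⊥bis P0·P2 via (20.46,28.74): [(36, 22.7757) (36, 62) (7.6415, 62)]  |A|=556.1724
4. canonical 3-gon: [(36, 22.7757) (36, 62) (7.6415, 62)]
5. shoelace: 556.1724

Area of P0's cell: 556.1724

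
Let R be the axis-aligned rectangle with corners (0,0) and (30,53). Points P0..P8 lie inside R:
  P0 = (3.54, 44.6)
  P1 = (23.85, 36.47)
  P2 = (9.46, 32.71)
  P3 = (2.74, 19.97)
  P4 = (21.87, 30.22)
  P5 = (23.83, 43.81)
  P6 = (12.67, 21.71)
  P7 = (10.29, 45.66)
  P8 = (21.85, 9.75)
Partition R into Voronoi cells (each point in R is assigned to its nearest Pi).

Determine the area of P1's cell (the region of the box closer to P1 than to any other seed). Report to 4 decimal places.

1. box [0,30]×[0,53]: [(0, 0) (30, 0) (30, 53) (0, 53)]
2. ⊥bis P1·P0 via (13.695,40.535): [(0, 6.3228) (0, 0) (30, 0) (30, 53) (18.6847, 53)]  |A|=1153.9254
3. ⊥bis P1·P2 via (16.655,34.59): [(14.5461, 42.6611) (25.6931, 0) (30, 0) (30, 53) (18.6847, 53)]  |A|=559.8912
4. ⊥bis P1·P3 via (13.295,28.22): [(14.5461, 42.6611) (20.8426, 18.5637) (30, 6.8477) (30, 53) (18.6847, 53)]  |A|=488.5614
5. ⊥bis P1·P4 via (22.86,33.345): [(14.5461, 42.6611) (16.4497, 35.3758) (30, 31.083) (30, 53) (18.6847, 53)]  |A|=273.1188
6. ⊥bis P1·P5 via (23.84,40.14): [(15.211, 40.1165) (16.4497, 35.3758) (30, 31.083) (30, 40.1568)]  |A|=96.5561
7. ⊥bis P1·P6 via (18.26,29.09): [(15.211, 40.1165) (16.4497, 35.3758) (30, 31.083) (30, 40.1568)]  |A|=96.5561
8. ⊥bis P1·P7 via (17.07,41.065): [(16.4294, 40.1198) (15.5494, 38.8213) (16.4497, 35.3758) (30, 31.083) (30, 40.1568)]  |A|=95.7665
9. ⊥bis P1·P8 via (22.85,23.11): [(16.4294, 40.1198) (15.5494, 38.8213) (16.4497, 35.3758) (30, 31.083) (30, 40.1568)]  |A|=95.7665
10. canonical 5-gon: [(16.4294, 40.1198) (15.5494, 38.8213) (16.4497, 35.3758) (30, 31.083) (30, 40.1568)]
11. shoelace: 95.7665

Area of P1's cell: 95.7665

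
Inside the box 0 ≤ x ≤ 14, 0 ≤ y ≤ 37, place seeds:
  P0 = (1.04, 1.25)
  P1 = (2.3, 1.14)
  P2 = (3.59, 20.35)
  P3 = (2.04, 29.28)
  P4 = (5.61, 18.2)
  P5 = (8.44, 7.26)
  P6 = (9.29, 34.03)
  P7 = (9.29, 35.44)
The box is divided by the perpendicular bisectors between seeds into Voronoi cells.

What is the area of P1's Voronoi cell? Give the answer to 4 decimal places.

1. box [0,14]×[0,37]: [(0, 0) (14, 0) (14, 37) (0, 37)]
2. ⊥bis P1·P0 via (1.67,1.195): [(1.5657, 0) (14, 0) (14, 37) (4.7958, 37)]  |A|=400.3121
3. ⊥bis P1·P2 via (2.945,10.745): [(2.5063, 10.7745) (1.5657, 0) (14, 0) (14, 10.0026)]  |A|=124.4702
4. ⊥bis P1·P3 via (2.17,15.21): [(2.5063, 10.7745) (1.5657, 0) (14, 0) (14, 10.0026)]  |A|=124.4702
5. ⊥bis P1·P4 via (3.955,9.67): [(2.4356, 9.9648) (1.5657, 0) (14, 0) (14, 7.7211)]  |A|=106.5974
6. ⊥bis P1·P5 via (5.37,4.2): [(2.2092, 7.3711) (1.5657, 0) (9.5563, 0)]  |A|=29.4501
7. ⊥bis P1·P6 via (5.795,17.585): [(2.2092, 7.3711) (1.5657, 0) (9.5563, 0)]  |A|=29.4501
8. ⊥bis P1·P7 via (5.795,18.29): [(2.2092, 7.3711) (1.5657, 0) (9.5563, 0)]  |A|=29.4501
9. canonical 3-gon: [(2.2092, 7.3711) (1.5657, 0) (9.5563, 0)]
10. shoelace: 29.4501

Area of P1's cell: 29.4501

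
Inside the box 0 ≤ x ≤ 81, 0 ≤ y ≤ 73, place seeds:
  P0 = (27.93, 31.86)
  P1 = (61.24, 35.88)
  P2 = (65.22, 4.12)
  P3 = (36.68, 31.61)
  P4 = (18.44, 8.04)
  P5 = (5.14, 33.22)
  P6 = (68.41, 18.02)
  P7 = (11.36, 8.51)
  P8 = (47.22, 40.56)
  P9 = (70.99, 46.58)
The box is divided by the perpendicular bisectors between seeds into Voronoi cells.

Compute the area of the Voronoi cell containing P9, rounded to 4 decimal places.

Area of P9's cell: 873.1925

1. box [0,81]×[0,73]: [(0, 0) (81, 0) (81, 73) (0, 73)]
2. ⊥bis P9·P0 via (49.46,39.22): [(62.8673, 0) (81, 0) (81, 73) (37.9124, 73)]  |A|=2234.5425
3. ⊥bis P9·P1 via (66.115,41.23): [(40.9268, 64.1818) (81, 27.6666) (81, 73) (37.9124, 73)]  |A|=1098.3041
4. ⊥bis P9·P2 via (68.105,25.35): [(40.9268, 64.1818) (81, 27.6666) (81, 73) (37.9124, 73)]  |A|=1098.3041
5. ⊥bis P9·P3 via (53.835,39.095): [(44.1843, 61.2136) (81, 27.6666) (81, 73) (39.0417, 73)]  |A|=1081.76
6. ⊥bis P9·P4 via (44.715,27.31): [(44.1843, 61.2136) (81, 27.6666) (81, 73) (39.0417, 73)]  |A|=1081.76
7. ⊥bis P9·P5 via (38.065,39.9): [(44.1843, 61.2136) (81, 27.6666) (81, 73) (39.0417, 73)]  |A|=1081.76
8. ⊥bis P9·P6 via (69.7,32.3): [(44.1843, 61.2136) (76.5991, 31.6768) (81, 31.2792) (81, 73) (39.0417, 73)]  |A|=1073.8105
9. ⊥bis P9·P7 via (41.175,27.545): [(44.1843, 61.2136) (76.5991, 31.6768) (81, 31.2792) (81, 73) (39.0417, 73)]  |A|=1073.8105
10. ⊥bis P9·P8 via (59.105,43.57): [(57.7724, 48.8319) (76.5991, 31.6768) (81, 31.2792) (81, 73) (51.6515, 73)]  |A|=873.1925
11. canonical 5-gon: [(57.7724, 48.8319) (76.5991, 31.6768) (81, 31.2792) (81, 73) (51.6515, 73)]
12. shoelace: 873.1925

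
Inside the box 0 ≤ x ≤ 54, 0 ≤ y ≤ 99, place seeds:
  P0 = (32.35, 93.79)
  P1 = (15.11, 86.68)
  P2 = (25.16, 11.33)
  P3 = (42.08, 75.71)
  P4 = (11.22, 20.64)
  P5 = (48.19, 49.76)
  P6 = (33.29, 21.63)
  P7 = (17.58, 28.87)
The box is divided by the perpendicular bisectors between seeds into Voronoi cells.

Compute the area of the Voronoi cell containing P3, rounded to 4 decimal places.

Area of P3's cell: 748.6912

1. box [0,54]×[0,99]: [(0, 0) (54, 0) (54, 99) (0, 99)]
2. ⊥bis P3·P0 via (37.215,84.75): [(0, 64.7222) (0, 0) (54, 0) (54, 93.7831)]  |A|=4279.6435
3. ⊥bis P3·P1 via (28.595,81.195): [(28.0305, 79.8073) (0, 10.8935) (0, 0) (54, 0) (54, 93.7831)]  |A|=3525.2197
4. ⊥bis P3·P2 via (33.62,43.52): [(28.0305, 79.8073) (15.236, 48.3516) (54, 38.1638) (54, 93.7831)]  |A|=1397.0485
5. ⊥bis P3·P4 via (26.65,48.175): [(28.0305, 79.8073) (17.2962, 53.4167) (36.1377, 42.8583) (54, 38.1638) (54, 93.7831)]  |A|=1338.4556
6. ⊥bis P3·P5 via (45.135,62.735): [(28.0305, 79.8073) (18.5394, 56.473) (54, 64.8223) (54, 93.7831)]  |A|=750.1498
7. ⊥bis P3·P6 via (37.685,48.67): [(28.0305, 79.8073) (18.5394, 56.473) (54, 64.8223) (54, 93.7831)]  |A|=750.1498
8. ⊥bis P3·P7 via (29.83,52.29): [(28.0305, 79.8073) (19.1171, 57.8934) (20.8105, 57.0077) (54, 64.8223) (54, 93.7831)]  |A|=748.6912
9. canonical 5-gon: [(28.0305, 79.8073) (19.1171, 57.8934) (20.8105, 57.0077) (54, 64.8223) (54, 93.7831)]
10. shoelace: 748.6912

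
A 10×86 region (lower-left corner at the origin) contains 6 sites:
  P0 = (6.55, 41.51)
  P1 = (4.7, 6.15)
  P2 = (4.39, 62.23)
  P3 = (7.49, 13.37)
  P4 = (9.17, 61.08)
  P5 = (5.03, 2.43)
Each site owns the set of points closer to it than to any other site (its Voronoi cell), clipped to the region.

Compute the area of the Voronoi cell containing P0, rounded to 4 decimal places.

1. box [0,10]×[0,86]: [(0, 0) (10, 0) (10, 86) (0, 86)]
2. ⊥bis P0·P1 via (5.625,23.83): [(0, 24.1243) (10, 23.6011) (10, 86) (0, 86)]  |A|=621.373
3. ⊥bis P0·P2 via (5.47,51.87): [(0, 51.2998) (0, 24.1243) (10, 23.6011) (10, 52.3422)]  |A|=279.583
4. ⊥bis P0·P3 via (7.02,27.44): [(0, 51.2998) (0, 27.2055) (10, 27.5395) (10, 52.3422)]  |A|=244.4848
5. ⊥bis P0·P4 via (7.86,51.295): [(4.399, 51.7584) (0, 51.2998) (0, 27.2055) (10, 27.5395) (10, 51.0085)]  |A|=240.7497
6. ⊥bis P0·P5 via (5.79,21.97): [(4.399, 51.7584) (0, 51.2998) (0, 27.2055) (10, 27.5395) (10, 51.0085)]  |A|=240.7497
7. canonical 5-gon: [(4.399, 51.7584) (0, 51.2998) (0, 27.2055) (10, 27.5395) (10, 51.0085)]
8. shoelace: 240.7497

Area of P0's cell: 240.7497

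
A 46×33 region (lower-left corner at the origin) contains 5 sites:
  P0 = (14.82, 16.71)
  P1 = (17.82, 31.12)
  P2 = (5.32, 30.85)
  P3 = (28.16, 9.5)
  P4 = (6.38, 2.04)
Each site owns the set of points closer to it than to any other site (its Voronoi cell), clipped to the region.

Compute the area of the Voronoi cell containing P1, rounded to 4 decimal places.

Area of P1's cell: 267.4846

1. box [0,46]×[0,33]: [(0, 0) (46, 0) (46, 33) (0, 33)]
2. ⊥bis P1·P0 via (16.32,23.915): [(0, 27.3126) (46, 17.736) (46, 33) (0, 33)]  |A|=481.8822
3. ⊥bis P1·P2 via (11.57,30.985): [(11.7019, 24.8764) (46, 17.736) (46, 33) (11.5265, 33)]  |A|=401.7876
4. ⊥bis P1·P3 via (22.99,20.31): [(11.7019, 24.8764) (26.2188, 21.8542) (46, 31.3148) (46, 33) (11.5265, 33)]  |A|=267.4846
5. ⊥bis P1·P4 via (12.1,16.58): [(11.7019, 24.8764) (26.2188, 21.8542) (46, 31.3148) (46, 33) (11.5265, 33)]  |A|=267.4846
6. canonical 5-gon: [(11.7019, 24.8764) (26.2188, 21.8542) (46, 31.3148) (46, 33) (11.5265, 33)]
7. shoelace: 267.4846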